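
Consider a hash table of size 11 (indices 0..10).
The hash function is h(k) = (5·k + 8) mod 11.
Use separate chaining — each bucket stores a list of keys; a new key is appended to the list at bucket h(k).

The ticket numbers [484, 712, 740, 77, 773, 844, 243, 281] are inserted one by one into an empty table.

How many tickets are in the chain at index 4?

Insert 484: h=8, bucket 8 empty → new chain.
Insert 712: h=4, bucket 4 empty → new chain.
Insert 740: h=1, bucket 1 empty → new chain.
Insert 77: h=8, bucket 8 nonempty → append to chain.
Insert 773: h=1, bucket 1 nonempty → append to chain.
Insert 844: h=4, bucket 4 nonempty → append to chain.
Insert 243: h=2, bucket 2 empty → new chain.
Insert 281: h=5, bucket 5 empty → new chain.
Final buckets:
0: .
1: 740 -> 773
2: 243
3: .
4: 712 -> 844
5: 281
6: .
7: .
8: 484 -> 77
9: .
10: .

2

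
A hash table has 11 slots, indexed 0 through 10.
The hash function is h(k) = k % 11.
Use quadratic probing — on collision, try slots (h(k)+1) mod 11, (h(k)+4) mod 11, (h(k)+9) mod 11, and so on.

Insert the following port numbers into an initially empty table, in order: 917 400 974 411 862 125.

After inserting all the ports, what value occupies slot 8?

411

917: h=4 => slot 4
400: h=4, probe 4,5 => slot 5
974: h=6 => slot 6
411: h=4, probe 4,5,8 => slot 8
862: h=4, probe 4,5,8,2 => slot 2
125: h=4, probe 4,5,8,2,9 => slot 9
Table: [-, -, 862, -, 917, 400, 974, -, 411, 125, -]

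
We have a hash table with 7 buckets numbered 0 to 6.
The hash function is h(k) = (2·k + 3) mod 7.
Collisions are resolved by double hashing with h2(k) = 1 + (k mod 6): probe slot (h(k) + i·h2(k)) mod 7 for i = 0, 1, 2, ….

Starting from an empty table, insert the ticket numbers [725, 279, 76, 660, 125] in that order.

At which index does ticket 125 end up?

5

725: h=4 -> slot 4
279: h=1 -> slot 1
76: h=1, h2=5, probe 1,6 -> slot 6
660: h=0 -> slot 0
125: h=1, h2=6, probe 1,0,6,5 -> slot 5
Table: [660, 279, ∅, ∅, 725, 125, 76]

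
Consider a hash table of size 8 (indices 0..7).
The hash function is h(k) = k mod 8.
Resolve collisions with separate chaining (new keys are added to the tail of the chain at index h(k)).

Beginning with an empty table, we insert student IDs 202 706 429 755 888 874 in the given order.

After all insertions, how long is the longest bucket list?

3

Insert 202: h=2, bucket 2 empty -> new chain.
Insert 706: h=2, bucket 2 nonempty -> append to chain.
Insert 429: h=5, bucket 5 empty -> new chain.
Insert 755: h=3, bucket 3 empty -> new chain.
Insert 888: h=0, bucket 0 empty -> new chain.
Insert 874: h=2, bucket 2 nonempty -> append to chain.
Final buckets:
0: 888
1: _
2: 202 -> 706 -> 874
3: 755
4: _
5: 429
6: _
7: _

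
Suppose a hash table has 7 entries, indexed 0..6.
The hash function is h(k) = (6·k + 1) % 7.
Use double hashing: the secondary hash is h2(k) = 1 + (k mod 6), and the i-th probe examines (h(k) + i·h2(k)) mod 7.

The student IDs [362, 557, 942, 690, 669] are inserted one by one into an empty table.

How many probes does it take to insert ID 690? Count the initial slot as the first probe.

Insert 362: h=3, slot 3 empty → index 3.
Insert 557: h=4, slot 4 empty → index 4.
Insert 942: h=4, h2=1, slot 4 occupied → index 5.
Insert 690: h=4, h2=1, slots 4,5 occupied → index 6.
Insert 669: h=4, h2=4, slot 4 occupied → index 1.
Table: [_, 669, _, 362, 557, 942, 690]

3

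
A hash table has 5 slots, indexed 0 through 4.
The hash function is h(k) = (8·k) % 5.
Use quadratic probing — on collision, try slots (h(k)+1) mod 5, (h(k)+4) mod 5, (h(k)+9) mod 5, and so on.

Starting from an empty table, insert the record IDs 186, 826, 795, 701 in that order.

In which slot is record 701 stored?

2

186: h=3 -> slot 3
826: h=3, probe 3,4 -> slot 4
795: h=0 -> slot 0
701: h=3, probe 3,4,2 -> slot 2
Table: [795, ∅, 701, 186, 826]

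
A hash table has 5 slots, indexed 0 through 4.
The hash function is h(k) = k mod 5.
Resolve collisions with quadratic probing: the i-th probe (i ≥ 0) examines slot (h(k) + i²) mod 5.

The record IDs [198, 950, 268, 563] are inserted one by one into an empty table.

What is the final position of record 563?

2

198: h=3 -> slot 3
950: h=0 -> slot 0
268: h=3, probe 3,4 -> slot 4
563: h=3, probe 3,4,2 -> slot 2
Table: [950, —, 563, 198, 268]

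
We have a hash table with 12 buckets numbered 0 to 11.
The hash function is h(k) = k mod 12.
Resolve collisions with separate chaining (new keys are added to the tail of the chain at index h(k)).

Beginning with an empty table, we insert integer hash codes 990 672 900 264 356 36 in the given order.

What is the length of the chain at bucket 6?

990 → bucket 6
672 → bucket 0
900 → bucket 0 (collision)
264 → bucket 0 (collision)
356 → bucket 8
36 → bucket 0 (collision)
Final buckets:
0: 672 -> 900 -> 264 -> 36
1: —
2: —
3: —
4: —
5: —
6: 990
7: —
8: 356
9: —
10: —
11: —

1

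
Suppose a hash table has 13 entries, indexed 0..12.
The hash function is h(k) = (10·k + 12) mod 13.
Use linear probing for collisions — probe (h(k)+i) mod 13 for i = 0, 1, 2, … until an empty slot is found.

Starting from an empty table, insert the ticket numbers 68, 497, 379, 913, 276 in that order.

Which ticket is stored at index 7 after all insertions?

Insert 68: h=3, slot 3 empty -> index 3.
Insert 497: h=3, slot 3 occupied -> index 4.
Insert 379: h=6, slot 6 empty -> index 6.
Insert 913: h=3, slots 3,4 occupied -> index 5.
Insert 276: h=3, slots 3,4,5,6 occupied -> index 7.
Table: [∅, ∅, ∅, 68, 497, 913, 379, 276, ∅, ∅, ∅, ∅, ∅]

276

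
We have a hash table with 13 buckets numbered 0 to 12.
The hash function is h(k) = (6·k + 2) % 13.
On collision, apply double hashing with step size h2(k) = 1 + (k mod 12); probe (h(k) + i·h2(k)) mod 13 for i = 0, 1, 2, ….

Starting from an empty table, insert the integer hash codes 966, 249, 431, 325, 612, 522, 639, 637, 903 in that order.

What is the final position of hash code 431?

Insert 966: h=0, slot 0 empty -> index 0.
Insert 249: h=1, slot 1 empty -> index 1.
Insert 431: h=1, h2=12, slots 1,0 occupied -> index 12.
Insert 325: h=2, slot 2 empty -> index 2.
Insert 612: h=8, slot 8 empty -> index 8.
Insert 522: h=1, h2=7, slots 1,8,2 occupied -> index 9.
Insert 639: h=1, h2=4, slot 1 occupied -> index 5.
Insert 637: h=2, h2=2, slot 2 occupied -> index 4.
Insert 903: h=12, h2=4, slot 12 occupied -> index 3.
Table: [966, 249, 325, 903, 637, 639, -, -, 612, 522, -, -, 431]

12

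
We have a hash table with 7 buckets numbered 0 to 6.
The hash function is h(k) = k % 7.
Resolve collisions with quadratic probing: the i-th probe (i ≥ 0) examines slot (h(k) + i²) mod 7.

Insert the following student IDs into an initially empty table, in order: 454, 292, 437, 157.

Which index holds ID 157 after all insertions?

4

Insert 454: h=6, slot 6 empty → index 6.
Insert 292: h=5, slot 5 empty → index 5.
Insert 437: h=3, slot 3 empty → index 3.
Insert 157: h=3, slot 3 occupied → index 4.
Table: [., ., ., 437, 157, 292, 454]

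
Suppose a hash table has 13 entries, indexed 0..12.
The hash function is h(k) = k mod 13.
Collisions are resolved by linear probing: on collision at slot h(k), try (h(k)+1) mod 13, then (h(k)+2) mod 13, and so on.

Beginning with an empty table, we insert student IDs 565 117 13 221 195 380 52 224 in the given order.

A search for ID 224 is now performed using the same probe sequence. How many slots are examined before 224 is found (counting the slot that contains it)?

5

565: h=6 => slot 6
117: h=0 => slot 0
13: h=0, probe 0,1 => slot 1
221: h=0, probe 0,1,2 => slot 2
195: h=0, probe 0,1,2,3 => slot 3
380: h=3, probe 3,4 => slot 4
52: h=0, probe 0,1,2,3,4,5 => slot 5
224: h=3, probe 3,4,5,6,7 => slot 7
Table: [117, 13, 221, 195, 380, 52, 565, 224, _, _, _, _, _]
Lookup 224: h=3, probe 3,4,5,6,7 → found at 7.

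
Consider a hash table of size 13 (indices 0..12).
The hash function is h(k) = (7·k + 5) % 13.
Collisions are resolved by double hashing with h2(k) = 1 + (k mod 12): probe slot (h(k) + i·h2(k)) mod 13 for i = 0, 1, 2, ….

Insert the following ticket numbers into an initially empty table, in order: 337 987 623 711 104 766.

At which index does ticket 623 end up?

337: h=11 => slot 11
987: h=11, h2=4, probe 11,2 => slot 2
623: h=11, h2=12, probe 11,10 => slot 10
711: h=3 => slot 3
104: h=5 => slot 5
766: h=11, h2=11, probe 11,9 => slot 9
Table: [—, —, 987, 711, —, 104, —, —, —, 766, 623, 337, —]

10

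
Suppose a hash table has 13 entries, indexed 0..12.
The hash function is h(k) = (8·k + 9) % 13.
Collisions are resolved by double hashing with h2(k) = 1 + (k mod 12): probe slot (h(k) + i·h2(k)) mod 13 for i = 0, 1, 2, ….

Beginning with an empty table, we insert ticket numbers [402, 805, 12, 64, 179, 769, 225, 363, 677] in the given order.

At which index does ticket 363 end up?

5

Insert 402: h=1, slot 1 empty → index 1.
Insert 805: h=1, h2=2, slot 1 occupied → index 3.
Insert 12: h=1, h2=1, slot 1 occupied → index 2.
Insert 64: h=1, h2=5, slot 1 occupied → index 6.
Insert 179: h=11, slot 11 empty → index 11.
Insert 769: h=12, slot 12 empty → index 12.
Insert 225: h=2, h2=10, slots 2,12 occupied → index 9.
Insert 363: h=1, h2=4, slot 1 occupied → index 5.
Insert 677: h=4, slot 4 empty → index 4.
Table: [—, 402, 12, 805, 677, 363, 64, —, —, 225, —, 179, 769]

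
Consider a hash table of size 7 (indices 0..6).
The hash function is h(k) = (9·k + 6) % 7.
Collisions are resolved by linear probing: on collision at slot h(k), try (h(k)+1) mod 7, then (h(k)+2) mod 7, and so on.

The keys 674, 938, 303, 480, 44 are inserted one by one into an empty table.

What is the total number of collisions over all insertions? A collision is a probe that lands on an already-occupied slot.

674: h=3 → slot 3
938: h=6 → slot 6
303: h=3, probe 3,4 → slot 4
480: h=0 → slot 0
44: h=3, probe 3,4,5 → slot 5
Table: [480, _, _, 674, 303, 44, 938]

3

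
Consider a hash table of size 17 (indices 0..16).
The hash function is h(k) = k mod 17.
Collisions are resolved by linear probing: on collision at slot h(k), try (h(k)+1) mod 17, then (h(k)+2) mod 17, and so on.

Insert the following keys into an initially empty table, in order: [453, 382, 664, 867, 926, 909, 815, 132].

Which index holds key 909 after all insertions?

453: h=11 -> slot 11
382: h=8 -> slot 8
664: h=1 -> slot 1
867: h=0 -> slot 0
926: h=8, probe 8,9 -> slot 9
909: h=8, probe 8,9,10 -> slot 10
815: h=16 -> slot 16
132: h=13 -> slot 13
Table: [867, 664, -, -, -, -, -, -, 382, 926, 909, 453, -, 132, -, -, 815]

10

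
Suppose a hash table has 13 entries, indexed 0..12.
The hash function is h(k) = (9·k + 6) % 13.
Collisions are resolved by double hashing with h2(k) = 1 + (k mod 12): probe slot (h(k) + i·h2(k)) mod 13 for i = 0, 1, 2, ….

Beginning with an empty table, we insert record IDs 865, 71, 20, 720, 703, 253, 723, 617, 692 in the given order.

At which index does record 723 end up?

865 hashes to 4; slot 4 is free -> place at 4.
71 hashes to 8; slot 8 is free -> place at 8.
20 hashes to 4, h2=9; 4 taken -> place at 0.
720 hashes to 12; slot 12 is free -> place at 12.
703 hashes to 2; slot 2 is free -> place at 2.
253 hashes to 8, h2=2; 8 taken -> place at 10.
723 hashes to 0, h2=4; 0,4,8,12 taken -> place at 3.
617 hashes to 8, h2=6; 8 taken -> place at 1.
692 hashes to 7; slot 7 is free -> place at 7.
Table: [20, 617, 703, 723, 865, _, _, 692, 71, _, 253, _, 720]

3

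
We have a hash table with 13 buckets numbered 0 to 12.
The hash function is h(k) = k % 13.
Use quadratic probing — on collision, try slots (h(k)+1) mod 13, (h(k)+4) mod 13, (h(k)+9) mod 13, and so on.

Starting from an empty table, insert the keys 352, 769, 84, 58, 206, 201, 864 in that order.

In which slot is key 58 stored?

7

352 hashes to 1; slot 1 is free → place at 1.
769 hashes to 2; slot 2 is free → place at 2.
84 hashes to 6; slot 6 is free → place at 6.
58 hashes to 6; 6 taken → place at 7.
206 hashes to 11; slot 11 is free → place at 11.
201 hashes to 6; 6,7 taken → place at 10.
864 hashes to 6; 6,7,10,2 taken → place at 9.
Table: [∅, 352, 769, ∅, ∅, ∅, 84, 58, ∅, 864, 201, 206, ∅]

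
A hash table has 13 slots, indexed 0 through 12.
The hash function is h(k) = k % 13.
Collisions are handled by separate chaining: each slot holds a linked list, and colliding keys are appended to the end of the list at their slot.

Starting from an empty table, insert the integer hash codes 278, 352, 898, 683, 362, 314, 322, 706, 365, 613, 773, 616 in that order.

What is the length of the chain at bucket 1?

Insert 278: h=5, bucket 5 empty → new chain.
Insert 352: h=1, bucket 1 empty → new chain.
Insert 898: h=1, bucket 1 nonempty → append to chain.
Insert 683: h=7, bucket 7 empty → new chain.
Insert 362: h=11, bucket 11 empty → new chain.
Insert 314: h=2, bucket 2 empty → new chain.
Insert 322: h=10, bucket 10 empty → new chain.
Insert 706: h=4, bucket 4 empty → new chain.
Insert 365: h=1, bucket 1 nonempty → append to chain.
Insert 613: h=2, bucket 2 nonempty → append to chain.
Insert 773: h=6, bucket 6 empty → new chain.
Insert 616: h=5, bucket 5 nonempty → append to chain.
Final buckets:
0: -
1: 352 -> 898 -> 365
2: 314 -> 613
3: -
4: 706
5: 278 -> 616
6: 773
7: 683
8: -
9: -
10: 322
11: 362
12: -

3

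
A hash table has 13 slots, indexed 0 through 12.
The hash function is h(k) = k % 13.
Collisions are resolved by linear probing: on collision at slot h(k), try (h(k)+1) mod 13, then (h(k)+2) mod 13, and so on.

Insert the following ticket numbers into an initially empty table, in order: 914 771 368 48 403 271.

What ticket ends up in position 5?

914 hashes to 4; slot 4 is free → place at 4.
771 hashes to 4; 4 taken → place at 5.
368 hashes to 4; 4,5 taken → place at 6.
48 hashes to 9; slot 9 is free → place at 9.
403 hashes to 0; slot 0 is free → place at 0.
271 hashes to 11; slot 11 is free → place at 11.
Table: [403, —, —, —, 914, 771, 368, —, —, 48, —, 271, —]

771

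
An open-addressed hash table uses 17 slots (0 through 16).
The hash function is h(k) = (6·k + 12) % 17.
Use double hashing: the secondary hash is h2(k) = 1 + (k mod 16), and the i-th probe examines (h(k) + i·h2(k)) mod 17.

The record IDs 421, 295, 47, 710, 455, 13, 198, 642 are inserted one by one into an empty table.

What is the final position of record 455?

13

421 hashes to 5; slot 5 is free → place at 5.
295 hashes to 14; slot 14 is free → place at 14.
47 hashes to 5, h2=16; 5 taken → place at 4.
710 hashes to 5, h2=7; 5 taken → place at 12.
455 hashes to 5, h2=8; 5 taken → place at 13.
13 hashes to 5, h2=14; 5 taken → place at 2.
198 hashes to 10; slot 10 is free → place at 10.
642 hashes to 5, h2=3; 5 taken → place at 8.
Table: [-, -, 13, -, 47, 421, -, -, 642, -, 198, -, 710, 455, 295, -, -]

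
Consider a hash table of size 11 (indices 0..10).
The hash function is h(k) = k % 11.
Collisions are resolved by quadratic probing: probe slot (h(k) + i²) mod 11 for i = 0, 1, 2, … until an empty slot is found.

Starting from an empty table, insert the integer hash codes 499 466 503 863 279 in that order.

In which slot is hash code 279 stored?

2

499 hashes to 4; slot 4 is free → place at 4.
466 hashes to 4; 4 taken → place at 5.
503 hashes to 8; slot 8 is free → place at 8.
863 hashes to 5; 5 taken → place at 6.
279 hashes to 4; 4,5,8 taken → place at 2.
Table: [—, —, 279, —, 499, 466, 863, —, 503, —, —]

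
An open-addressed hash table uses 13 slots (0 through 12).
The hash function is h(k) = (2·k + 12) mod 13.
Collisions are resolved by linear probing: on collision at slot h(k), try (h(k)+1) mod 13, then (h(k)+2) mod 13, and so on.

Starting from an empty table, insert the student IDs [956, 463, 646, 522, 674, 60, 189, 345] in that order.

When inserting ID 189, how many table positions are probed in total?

956: h=0 => slot 0
463: h=2 => slot 2
646: h=4 => slot 4
522: h=3 => slot 3
674: h=8 => slot 8
60: h=2, probe 2,3,4,5 => slot 5
189: h=0, probe 0,1 => slot 1
345: h=0, probe 0,1,2,3,4,5,6 => slot 6
Table: [956, 189, 463, 522, 646, 60, 345, ∅, 674, ∅, ∅, ∅, ∅]

2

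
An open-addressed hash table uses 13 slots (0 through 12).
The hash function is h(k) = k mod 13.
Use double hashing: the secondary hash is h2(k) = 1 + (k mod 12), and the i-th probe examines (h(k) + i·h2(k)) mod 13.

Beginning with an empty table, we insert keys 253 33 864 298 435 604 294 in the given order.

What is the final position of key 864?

Insert 253: h=6, slot 6 empty -> index 6.
Insert 33: h=7, slot 7 empty -> index 7.
Insert 864: h=6, h2=1, slots 6,7 occupied -> index 8.
Insert 298: h=12, slot 12 empty -> index 12.
Insert 435: h=6, h2=4, slot 6 occupied -> index 10.
Insert 604: h=6, h2=5, slot 6 occupied -> index 11.
Insert 294: h=8, h2=7, slot 8 occupied -> index 2.
Table: [-, -, 294, -, -, -, 253, 33, 864, -, 435, 604, 298]

8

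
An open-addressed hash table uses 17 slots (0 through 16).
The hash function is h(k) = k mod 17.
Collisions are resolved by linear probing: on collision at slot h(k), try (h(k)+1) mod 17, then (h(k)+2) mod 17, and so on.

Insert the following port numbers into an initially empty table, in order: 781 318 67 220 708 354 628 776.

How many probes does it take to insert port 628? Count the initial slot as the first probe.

Insert 781: h=16, slot 16 empty => index 16.
Insert 318: h=12, slot 12 empty => index 12.
Insert 67: h=16, slot 16 occupied => index 0.
Insert 220: h=16, slots 16,0 occupied => index 1.
Insert 708: h=11, slot 11 empty => index 11.
Insert 354: h=14, slot 14 empty => index 14.
Insert 628: h=16, slots 16,0,1 occupied => index 2.
Insert 776: h=11, slots 11,12 occupied => index 13.
Table: [67, 220, 628, -, -, -, -, -, -, -, -, 708, 318, 776, 354, -, 781]

4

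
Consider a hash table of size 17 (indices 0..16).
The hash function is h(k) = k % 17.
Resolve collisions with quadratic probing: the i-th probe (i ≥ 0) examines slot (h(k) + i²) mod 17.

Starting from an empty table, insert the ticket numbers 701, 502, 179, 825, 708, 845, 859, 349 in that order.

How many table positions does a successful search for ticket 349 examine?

5

701: h=4 → slot 4
502: h=9 → slot 9
179: h=9, probe 9,10 → slot 10
825: h=9, probe 9,10,13 → slot 13
708: h=11 → slot 11
845: h=12 → slot 12
859: h=9, probe 9,10,13,1 → slot 1
349: h=9, probe 9,10,13,1,8 → slot 8
Table: [_, 859, _, _, 701, _, _, _, 349, 502, 179, 708, 845, 825, _, _, _]
Lookup 349: h=9, probe 9,10,13,1,8 → found at 8.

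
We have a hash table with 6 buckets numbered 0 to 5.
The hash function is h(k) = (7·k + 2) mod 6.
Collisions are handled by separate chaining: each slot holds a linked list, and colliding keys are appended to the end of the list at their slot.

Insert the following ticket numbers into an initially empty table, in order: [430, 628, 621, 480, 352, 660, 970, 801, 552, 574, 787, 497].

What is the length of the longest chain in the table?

Insert 430: h=0, bucket 0 empty → new chain.
Insert 628: h=0, bucket 0 nonempty → append to chain.
Insert 621: h=5, bucket 5 empty → new chain.
Insert 480: h=2, bucket 2 empty → new chain.
Insert 352: h=0, bucket 0 nonempty → append to chain.
Insert 660: h=2, bucket 2 nonempty → append to chain.
Insert 970: h=0, bucket 0 nonempty → append to chain.
Insert 801: h=5, bucket 5 nonempty → append to chain.
Insert 552: h=2, bucket 2 nonempty → append to chain.
Insert 574: h=0, bucket 0 nonempty → append to chain.
Insert 787: h=3, bucket 3 empty → new chain.
Insert 497: h=1, bucket 1 empty → new chain.
Final buckets:
0: 430 -> 628 -> 352 -> 970 -> 574
1: 497
2: 480 -> 660 -> 552
3: 787
4: —
5: 621 -> 801

5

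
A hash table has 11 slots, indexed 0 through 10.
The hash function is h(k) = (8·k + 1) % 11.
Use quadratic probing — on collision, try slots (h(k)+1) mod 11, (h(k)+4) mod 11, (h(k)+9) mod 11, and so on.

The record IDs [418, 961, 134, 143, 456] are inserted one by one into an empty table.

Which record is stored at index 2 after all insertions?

418 hashes to 1; slot 1 is free => place at 1.
961 hashes to 0; slot 0 is free => place at 0.
134 hashes to 6; slot 6 is free => place at 6.
143 hashes to 1; 1 taken => place at 2.
456 hashes to 8; slot 8 is free => place at 8.
Table: [961, 418, 143, ., ., ., 134, ., 456, ., .]

143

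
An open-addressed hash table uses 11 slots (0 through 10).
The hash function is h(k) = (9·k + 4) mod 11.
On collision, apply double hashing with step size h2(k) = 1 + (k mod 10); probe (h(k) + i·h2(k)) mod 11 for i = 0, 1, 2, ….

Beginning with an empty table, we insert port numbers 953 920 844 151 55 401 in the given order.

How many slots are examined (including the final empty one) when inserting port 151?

Insert 953: h=1, slot 1 empty -> index 1.
Insert 920: h=1, h2=1, slot 1 occupied -> index 2.
Insert 844: h=10, slot 10 empty -> index 10.
Insert 151: h=10, h2=2, slots 10,1 occupied -> index 3.
Insert 55: h=4, slot 4 empty -> index 4.
Insert 401: h=5, slot 5 empty -> index 5.
Table: [-, 953, 920, 151, 55, 401, -, -, -, -, 844]

3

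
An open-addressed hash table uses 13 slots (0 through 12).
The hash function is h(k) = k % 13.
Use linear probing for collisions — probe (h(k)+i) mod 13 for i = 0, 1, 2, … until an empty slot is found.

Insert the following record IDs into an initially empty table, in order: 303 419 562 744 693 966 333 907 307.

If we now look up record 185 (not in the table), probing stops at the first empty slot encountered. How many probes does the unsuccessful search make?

10

303 hashes to 4; slot 4 is free → place at 4.
419 hashes to 3; slot 3 is free → place at 3.
562 hashes to 3; 3,4 taken → place at 5.
744 hashes to 3; 3,4,5 taken → place at 6.
693 hashes to 4; 4,5,6 taken → place at 7.
966 hashes to 4; 4,5,6,7 taken → place at 8.
333 hashes to 8; 8 taken → place at 9.
907 hashes to 10; slot 10 is free → place at 10.
307 hashes to 8; 8,9,10 taken → place at 11.
Table: [_, _, _, 419, 303, 562, 744, 693, 966, 333, 907, 307, _]
Lookup 185: h=3, probe 3,4,5,6,7,8,9,10,11,12 → slot 12 empty, not found.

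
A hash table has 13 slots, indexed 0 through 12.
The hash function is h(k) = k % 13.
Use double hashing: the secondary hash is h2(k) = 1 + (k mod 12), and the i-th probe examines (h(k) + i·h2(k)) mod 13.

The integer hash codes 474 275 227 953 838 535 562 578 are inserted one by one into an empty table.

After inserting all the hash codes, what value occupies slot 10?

Insert 474: h=6, slot 6 empty => index 6.
Insert 275: h=2, slot 2 empty => index 2.
Insert 227: h=6, h2=12, slot 6 occupied => index 5.
Insert 953: h=4, slot 4 empty => index 4.
Insert 838: h=6, h2=11, slots 6,4,2 occupied => index 0.
Insert 535: h=2, h2=8, slot 2 occupied => index 10.
Insert 562: h=3, slot 3 empty => index 3.
Insert 578: h=6, h2=3, slot 6 occupied => index 9.
Table: [838, ∅, 275, 562, 953, 227, 474, ∅, ∅, 578, 535, ∅, ∅]

535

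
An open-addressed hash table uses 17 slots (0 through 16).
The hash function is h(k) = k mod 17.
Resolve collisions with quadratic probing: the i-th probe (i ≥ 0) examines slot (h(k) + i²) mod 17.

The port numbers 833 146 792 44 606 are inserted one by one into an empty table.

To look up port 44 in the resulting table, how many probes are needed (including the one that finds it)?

833: h=0 => slot 0
146: h=10 => slot 10
792: h=10, probe 10,11 => slot 11
44: h=10, probe 10,11,14 => slot 14
606: h=11, probe 11,12 => slot 12
Table: [833, -, -, -, -, -, -, -, -, -, 146, 792, 606, -, 44, -, -]
Lookup 44: h=10, probe 10,11,14 → found at 14.

3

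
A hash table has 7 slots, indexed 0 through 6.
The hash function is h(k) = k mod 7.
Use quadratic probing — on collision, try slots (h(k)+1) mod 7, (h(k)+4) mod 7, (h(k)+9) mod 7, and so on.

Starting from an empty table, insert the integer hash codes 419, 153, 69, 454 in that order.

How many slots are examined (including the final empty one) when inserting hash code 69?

3

419 hashes to 6; slot 6 is free → place at 6.
153 hashes to 6; 6 taken → place at 0.
69 hashes to 6; 6,0 taken → place at 3.
454 hashes to 6; 6,0,3 taken → place at 1.
Table: [153, 454, ., 69, ., ., 419]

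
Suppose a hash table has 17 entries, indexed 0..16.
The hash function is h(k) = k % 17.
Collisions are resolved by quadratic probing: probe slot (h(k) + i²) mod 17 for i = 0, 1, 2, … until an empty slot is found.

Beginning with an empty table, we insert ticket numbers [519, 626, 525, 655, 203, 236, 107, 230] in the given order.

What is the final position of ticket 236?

519 hashes to 9; slot 9 is free => place at 9.
626 hashes to 14; slot 14 is free => place at 14.
525 hashes to 15; slot 15 is free => place at 15.
655 hashes to 9; 9 taken => place at 10.
203 hashes to 16; slot 16 is free => place at 16.
236 hashes to 15; 15,16 taken => place at 2.
107 hashes to 5; slot 5 is free => place at 5.
230 hashes to 9; 9,10 taken => place at 13.
Table: [_, _, 236, _, _, 107, _, _, _, 519, 655, _, _, 230, 626, 525, 203]

2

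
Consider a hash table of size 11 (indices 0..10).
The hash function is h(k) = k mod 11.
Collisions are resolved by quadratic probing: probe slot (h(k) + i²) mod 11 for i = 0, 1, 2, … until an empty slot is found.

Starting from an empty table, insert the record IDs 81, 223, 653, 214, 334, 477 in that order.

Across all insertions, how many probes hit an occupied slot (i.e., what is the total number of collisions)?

81: h=4 -> slot 4
223: h=3 -> slot 3
653: h=4, probe 4,5 -> slot 5
214: h=5, probe 5,6 -> slot 6
334: h=4, probe 4,5,8 -> slot 8
477: h=4, probe 4,5,8,2 -> slot 2
Table: [∅, ∅, 477, 223, 81, 653, 214, ∅, 334, ∅, ∅]

7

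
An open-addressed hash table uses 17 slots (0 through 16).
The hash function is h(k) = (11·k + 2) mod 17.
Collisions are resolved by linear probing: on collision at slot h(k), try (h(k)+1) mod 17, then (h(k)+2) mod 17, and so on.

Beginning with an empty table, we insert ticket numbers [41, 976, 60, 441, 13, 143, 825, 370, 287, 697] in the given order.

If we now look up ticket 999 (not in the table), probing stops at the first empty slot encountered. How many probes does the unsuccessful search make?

Insert 41: h=11, slot 11 empty → index 11.
Insert 976: h=11, slot 11 occupied → index 12.
Insert 60: h=16, slot 16 empty → index 16.
Insert 441: h=8, slot 8 empty → index 8.
Insert 13: h=9, slot 9 empty → index 9.
Insert 143: h=11, slots 11,12 occupied → index 13.
Insert 825: h=16, slot 16 occupied → index 0.
Insert 370: h=9, slot 9 occupied → index 10.
Insert 287: h=14, slot 14 empty → index 14.
Insert 697: h=2, slot 2 empty → index 2.
Table: [825, -, 697, -, -, -, -, -, 441, 13, 370, 41, 976, 143, 287, -, 60]
Lookup 999: h=9, probe 9,10,11,12,13,14,15 → slot 15 empty, not found.

7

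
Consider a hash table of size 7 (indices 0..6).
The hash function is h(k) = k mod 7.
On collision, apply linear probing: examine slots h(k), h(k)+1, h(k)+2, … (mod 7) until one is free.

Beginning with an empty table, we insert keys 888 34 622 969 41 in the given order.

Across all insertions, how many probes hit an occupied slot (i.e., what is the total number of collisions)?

888: h=6 -> slot 6
34: h=6, probe 6,0 -> slot 0
622: h=6, probe 6,0,1 -> slot 1
969: h=3 -> slot 3
41: h=6, probe 6,0,1,2 -> slot 2
Table: [34, 622, 41, 969, _, _, 888]

6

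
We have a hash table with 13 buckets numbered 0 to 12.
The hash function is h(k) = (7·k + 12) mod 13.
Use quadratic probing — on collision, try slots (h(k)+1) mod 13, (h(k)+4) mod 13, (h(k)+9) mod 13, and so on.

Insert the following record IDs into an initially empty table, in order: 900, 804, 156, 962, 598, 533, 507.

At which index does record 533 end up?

900 hashes to 7; slot 7 is free => place at 7.
804 hashes to 11; slot 11 is free => place at 11.
156 hashes to 12; slot 12 is free => place at 12.
962 hashes to 12; 12 taken => place at 0.
598 hashes to 12; 12,0 taken => place at 3.
533 hashes to 12; 12,0,3 taken => place at 8.
507 hashes to 12; 12,0,3,8 taken => place at 2.
Table: [962, ∅, 507, 598, ∅, ∅, ∅, 900, 533, ∅, ∅, 804, 156]

8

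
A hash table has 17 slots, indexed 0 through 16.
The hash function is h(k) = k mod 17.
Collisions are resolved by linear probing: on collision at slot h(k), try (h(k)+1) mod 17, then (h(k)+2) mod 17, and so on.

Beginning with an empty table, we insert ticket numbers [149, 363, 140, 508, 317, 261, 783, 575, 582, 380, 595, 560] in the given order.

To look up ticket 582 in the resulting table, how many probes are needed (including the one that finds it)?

149 hashes to 13; slot 13 is free -> place at 13.
363 hashes to 6; slot 6 is free -> place at 6.
140 hashes to 4; slot 4 is free -> place at 4.
508 hashes to 15; slot 15 is free -> place at 15.
317 hashes to 11; slot 11 is free -> place at 11.
261 hashes to 6; 6 taken -> place at 7.
783 hashes to 1; slot 1 is free -> place at 1.
575 hashes to 14; slot 14 is free -> place at 14.
582 hashes to 4; 4 taken -> place at 5.
380 hashes to 6; 6,7 taken -> place at 8.
595 hashes to 0; slot 0 is free -> place at 0.
560 hashes to 16; slot 16 is free -> place at 16.
Table: [595, 783, ∅, ∅, 140, 582, 363, 261, 380, ∅, ∅, 317, ∅, 149, 575, 508, 560]
Lookup 582: h=4, probe 4,5 → found at 5.

2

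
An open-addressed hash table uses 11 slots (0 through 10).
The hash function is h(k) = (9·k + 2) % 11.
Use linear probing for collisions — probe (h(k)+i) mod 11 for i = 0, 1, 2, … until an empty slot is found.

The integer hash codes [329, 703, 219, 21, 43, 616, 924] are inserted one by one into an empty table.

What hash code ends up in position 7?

21

329 hashes to 4; slot 4 is free => place at 4.
703 hashes to 4; 4 taken => place at 5.
219 hashes to 4; 4,5 taken => place at 6.
21 hashes to 4; 4,5,6 taken => place at 7.
43 hashes to 4; 4,5,6,7 taken => place at 8.
616 hashes to 2; slot 2 is free => place at 2.
924 hashes to 2; 2 taken => place at 3.
Table: [∅, ∅, 616, 924, 329, 703, 219, 21, 43, ∅, ∅]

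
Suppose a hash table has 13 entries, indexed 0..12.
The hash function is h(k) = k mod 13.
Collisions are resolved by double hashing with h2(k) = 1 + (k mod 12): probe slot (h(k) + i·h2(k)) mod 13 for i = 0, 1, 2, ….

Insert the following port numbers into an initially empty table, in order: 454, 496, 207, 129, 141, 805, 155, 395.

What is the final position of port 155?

454: h=12 -> slot 12
496: h=2 -> slot 2
207: h=12, h2=4, probe 12,3 -> slot 3
129: h=12, h2=10, probe 12,9 -> slot 9
141: h=11 -> slot 11
805: h=12, h2=2, probe 12,1 -> slot 1
155: h=12, h2=12, probe 12,11,10 -> slot 10
395: h=5 -> slot 5
Table: [., 805, 496, 207, ., 395, ., ., ., 129, 155, 141, 454]

10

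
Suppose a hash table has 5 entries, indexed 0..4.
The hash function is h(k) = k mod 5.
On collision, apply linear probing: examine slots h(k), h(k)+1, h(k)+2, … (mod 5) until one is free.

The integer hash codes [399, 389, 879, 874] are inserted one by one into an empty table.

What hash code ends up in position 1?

879

399 hashes to 4; slot 4 is free -> place at 4.
389 hashes to 4; 4 taken -> place at 0.
879 hashes to 4; 4,0 taken -> place at 1.
874 hashes to 4; 4,0,1 taken -> place at 2.
Table: [389, 879, 874, ∅, 399]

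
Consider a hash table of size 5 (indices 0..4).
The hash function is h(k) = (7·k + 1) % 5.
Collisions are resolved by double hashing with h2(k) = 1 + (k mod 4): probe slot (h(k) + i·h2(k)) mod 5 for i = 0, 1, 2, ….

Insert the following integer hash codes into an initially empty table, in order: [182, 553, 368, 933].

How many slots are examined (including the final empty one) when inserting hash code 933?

2

182 hashes to 0; slot 0 is free -> place at 0.
553 hashes to 2; slot 2 is free -> place at 2.
368 hashes to 2, h2=1; 2 taken -> place at 3.
933 hashes to 2, h2=2; 2 taken -> place at 4.
Table: [182, _, 553, 368, 933]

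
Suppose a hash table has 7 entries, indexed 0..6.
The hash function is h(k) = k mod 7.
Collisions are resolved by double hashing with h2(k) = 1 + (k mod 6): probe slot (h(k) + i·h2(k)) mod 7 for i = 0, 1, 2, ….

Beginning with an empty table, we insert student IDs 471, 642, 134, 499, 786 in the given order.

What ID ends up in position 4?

471: h=2 -> slot 2
642: h=5 -> slot 5
134: h=1 -> slot 1
499: h=2, h2=2, probe 2,4 -> slot 4
786: h=2, h2=1, probe 2,3 -> slot 3
Table: [-, 134, 471, 786, 499, 642, -]

499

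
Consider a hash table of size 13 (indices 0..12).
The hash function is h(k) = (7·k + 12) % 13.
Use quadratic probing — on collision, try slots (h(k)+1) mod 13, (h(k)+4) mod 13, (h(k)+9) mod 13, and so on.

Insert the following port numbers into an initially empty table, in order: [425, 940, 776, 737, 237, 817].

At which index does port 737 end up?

Insert 425: h=10, slot 10 empty → index 10.
Insert 940: h=1, slot 1 empty → index 1.
Insert 776: h=10, slot 10 occupied → index 11.
Insert 737: h=10, slots 10,11,1 occupied → index 6.
Insert 237: h=7, slot 7 empty → index 7.
Insert 817: h=11, slot 11 occupied → index 12.
Table: [-, 940, -, -, -, -, 737, 237, -, -, 425, 776, 817]

6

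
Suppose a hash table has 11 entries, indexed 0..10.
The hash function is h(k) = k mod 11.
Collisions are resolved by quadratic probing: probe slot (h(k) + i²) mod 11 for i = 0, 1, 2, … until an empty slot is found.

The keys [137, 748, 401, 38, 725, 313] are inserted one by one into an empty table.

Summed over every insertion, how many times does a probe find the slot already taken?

137 hashes to 5; slot 5 is free → place at 5.
748 hashes to 0; slot 0 is free → place at 0.
401 hashes to 5; 5 taken → place at 6.
38 hashes to 5; 5,6 taken → place at 9.
725 hashes to 10; slot 10 is free → place at 10.
313 hashes to 5; 5,6,9 taken → place at 3.
Table: [748, —, —, 313, —, 137, 401, —, —, 38, 725]

6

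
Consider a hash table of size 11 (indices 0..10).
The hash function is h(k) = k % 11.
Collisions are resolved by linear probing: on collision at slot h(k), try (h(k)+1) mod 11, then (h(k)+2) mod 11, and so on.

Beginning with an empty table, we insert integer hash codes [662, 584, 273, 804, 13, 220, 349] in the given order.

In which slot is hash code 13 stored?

662: h=2 → slot 2
584: h=1 → slot 1
273: h=9 → slot 9
804: h=1, probe 1,2,3 → slot 3
13: h=2, probe 2,3,4 → slot 4
220: h=0 → slot 0
349: h=8 → slot 8
Table: [220, 584, 662, 804, 13, _, _, _, 349, 273, _]

4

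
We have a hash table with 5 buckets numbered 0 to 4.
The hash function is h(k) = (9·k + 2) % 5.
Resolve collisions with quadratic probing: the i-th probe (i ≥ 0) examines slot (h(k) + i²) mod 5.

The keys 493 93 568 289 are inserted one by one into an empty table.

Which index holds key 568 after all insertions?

493 hashes to 4; slot 4 is free => place at 4.
93 hashes to 4; 4 taken => place at 0.
568 hashes to 4; 4,0 taken => place at 3.
289 hashes to 3; 3,4 taken => place at 2.
Table: [93, _, 289, 568, 493]

3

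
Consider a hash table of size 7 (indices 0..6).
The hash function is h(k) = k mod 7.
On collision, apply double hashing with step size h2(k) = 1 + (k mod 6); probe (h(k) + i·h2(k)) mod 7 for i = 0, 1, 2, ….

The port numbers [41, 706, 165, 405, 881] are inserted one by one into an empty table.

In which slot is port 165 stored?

1

41: h=6 -> slot 6
706: h=6, h2=5, probe 6,4 -> slot 4
165: h=4, h2=4, probe 4,1 -> slot 1
405: h=6, h2=4, probe 6,3 -> slot 3
881: h=6, h2=6, probe 6,5 -> slot 5
Table: [-, 165, -, 405, 706, 881, 41]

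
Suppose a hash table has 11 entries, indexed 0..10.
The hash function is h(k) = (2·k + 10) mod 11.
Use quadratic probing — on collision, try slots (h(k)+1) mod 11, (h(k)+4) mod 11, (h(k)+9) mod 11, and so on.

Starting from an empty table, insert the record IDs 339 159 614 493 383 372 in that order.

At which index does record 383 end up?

339: h=6 -> slot 6
159: h=9 -> slot 9
614: h=6, probe 6,7 -> slot 7
493: h=6, probe 6,7,10 -> slot 10
383: h=6, probe 6,7,10,4 -> slot 4
372: h=6, probe 6,7,10,4,0 -> slot 0
Table: [372, ∅, ∅, ∅, 383, ∅, 339, 614, ∅, 159, 493]

4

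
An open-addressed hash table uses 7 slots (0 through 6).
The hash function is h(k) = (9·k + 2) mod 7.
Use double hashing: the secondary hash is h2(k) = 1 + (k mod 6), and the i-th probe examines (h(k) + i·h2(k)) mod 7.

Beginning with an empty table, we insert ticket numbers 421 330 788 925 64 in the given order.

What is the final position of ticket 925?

Insert 421: h=4, slot 4 empty → index 4.
Insert 330: h=4, h2=1, slot 4 occupied → index 5.
Insert 788: h=3, slot 3 empty → index 3.
Insert 925: h=4, h2=2, slot 4 occupied → index 6.
Insert 64: h=4, h2=5, slot 4 occupied → index 2.
Table: [—, —, 64, 788, 421, 330, 925]

6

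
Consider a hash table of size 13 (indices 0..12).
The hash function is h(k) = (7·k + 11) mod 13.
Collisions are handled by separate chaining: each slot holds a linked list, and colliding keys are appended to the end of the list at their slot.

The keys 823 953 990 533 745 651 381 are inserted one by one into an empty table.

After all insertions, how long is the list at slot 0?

4

823 → bucket 0
953 → bucket 0 (collision)
990 → bucket 12
533 → bucket 11
745 → bucket 0 (collision)
651 → bucket 5
381 → bucket 0 (collision)
Final buckets:
0: 823 -> 953 -> 745 -> 381
1: ∅
2: ∅
3: ∅
4: ∅
5: 651
6: ∅
7: ∅
8: ∅
9: ∅
10: ∅
11: 533
12: 990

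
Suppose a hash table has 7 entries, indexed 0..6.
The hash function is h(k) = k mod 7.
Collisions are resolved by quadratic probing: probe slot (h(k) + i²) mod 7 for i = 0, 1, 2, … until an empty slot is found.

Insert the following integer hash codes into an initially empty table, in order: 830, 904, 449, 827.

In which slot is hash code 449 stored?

830 hashes to 4; slot 4 is free -> place at 4.
904 hashes to 1; slot 1 is free -> place at 1.
449 hashes to 1; 1 taken -> place at 2.
827 hashes to 1; 1,2 taken -> place at 5.
Table: [., 904, 449, ., 830, 827, .]

2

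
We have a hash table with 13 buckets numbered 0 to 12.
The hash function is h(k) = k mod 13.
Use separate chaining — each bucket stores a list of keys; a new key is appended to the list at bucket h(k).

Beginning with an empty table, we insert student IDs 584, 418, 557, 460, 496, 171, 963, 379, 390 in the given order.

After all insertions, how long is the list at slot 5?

1

584 -> bucket 12
418 -> bucket 2
557 -> bucket 11
460 -> bucket 5
496 -> bucket 2 (collision)
171 -> bucket 2 (collision)
963 -> bucket 1
379 -> bucket 2 (collision)
390 -> bucket 0
Final buckets:
0: 390
1: 963
2: 418 -> 496 -> 171 -> 379
3: .
4: .
5: 460
6: .
7: .
8: .
9: .
10: .
11: 557
12: 584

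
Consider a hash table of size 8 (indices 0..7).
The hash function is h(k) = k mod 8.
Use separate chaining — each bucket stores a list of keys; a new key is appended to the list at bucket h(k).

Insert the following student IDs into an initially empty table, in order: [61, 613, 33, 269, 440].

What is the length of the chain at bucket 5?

Insert 61: h=5, bucket 5 empty -> new chain.
Insert 613: h=5, bucket 5 nonempty -> append to chain.
Insert 33: h=1, bucket 1 empty -> new chain.
Insert 269: h=5, bucket 5 nonempty -> append to chain.
Insert 440: h=0, bucket 0 empty -> new chain.
Final buckets:
0: 440
1: 33
2: _
3: _
4: _
5: 61 -> 613 -> 269
6: _
7: _

3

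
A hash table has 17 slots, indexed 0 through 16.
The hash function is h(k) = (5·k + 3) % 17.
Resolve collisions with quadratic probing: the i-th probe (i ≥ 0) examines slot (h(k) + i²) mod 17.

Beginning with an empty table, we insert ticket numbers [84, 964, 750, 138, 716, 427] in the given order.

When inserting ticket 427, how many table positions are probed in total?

84: h=15 → slot 15
964: h=12 → slot 12
750: h=13 → slot 13
138: h=13, probe 13,14 → slot 14
716: h=13, probe 13,14,0 → slot 0
427: h=13, probe 13,14,0,5 → slot 5
Table: [716, -, -, -, -, 427, -, -, -, -, -, -, 964, 750, 138, 84, -]

4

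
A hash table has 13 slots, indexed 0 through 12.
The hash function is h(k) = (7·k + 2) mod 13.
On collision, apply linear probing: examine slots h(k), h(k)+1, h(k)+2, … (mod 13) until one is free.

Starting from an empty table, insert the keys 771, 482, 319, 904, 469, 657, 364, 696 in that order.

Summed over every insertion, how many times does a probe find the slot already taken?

Insert 771: h=4, slot 4 empty -> index 4.
Insert 482: h=9, slot 9 empty -> index 9.
Insert 319: h=12, slot 12 empty -> index 12.
Insert 904: h=12, slot 12 occupied -> index 0.
Insert 469: h=9, slot 9 occupied -> index 10.
Insert 657: h=12, slots 12,0 occupied -> index 1.
Insert 364: h=2, slot 2 empty -> index 2.
Insert 696: h=12, slots 12,0,1,2 occupied -> index 3.
Table: [904, 657, 364, 696, 771, —, —, —, —, 482, 469, —, 319]

8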